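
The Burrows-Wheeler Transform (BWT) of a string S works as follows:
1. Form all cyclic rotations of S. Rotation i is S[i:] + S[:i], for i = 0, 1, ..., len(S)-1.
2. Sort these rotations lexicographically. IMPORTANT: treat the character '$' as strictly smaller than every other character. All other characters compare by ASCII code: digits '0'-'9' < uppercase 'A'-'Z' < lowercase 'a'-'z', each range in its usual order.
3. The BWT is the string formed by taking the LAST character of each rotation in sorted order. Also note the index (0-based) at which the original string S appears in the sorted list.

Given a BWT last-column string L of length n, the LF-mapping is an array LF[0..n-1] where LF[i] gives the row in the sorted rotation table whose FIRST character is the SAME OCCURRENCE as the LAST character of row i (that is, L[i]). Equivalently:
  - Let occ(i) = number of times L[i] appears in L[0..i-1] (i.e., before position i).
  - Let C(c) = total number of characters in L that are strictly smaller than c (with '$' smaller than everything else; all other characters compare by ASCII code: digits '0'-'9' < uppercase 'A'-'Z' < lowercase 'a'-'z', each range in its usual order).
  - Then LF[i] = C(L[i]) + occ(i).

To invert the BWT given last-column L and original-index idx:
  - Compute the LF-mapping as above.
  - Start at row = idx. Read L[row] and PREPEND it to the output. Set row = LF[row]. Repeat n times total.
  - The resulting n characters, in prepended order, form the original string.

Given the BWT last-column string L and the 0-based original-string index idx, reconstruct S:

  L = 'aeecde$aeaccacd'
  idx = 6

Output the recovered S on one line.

LF mapping: 1 11 12 5 9 13 0 2 14 3 6 7 4 8 10
Walk LF starting at row 6, prepending L[row]:
  step 1: row=6, L[6]='$', prepend. Next row=LF[6]=0
  step 2: row=0, L[0]='a', prepend. Next row=LF[0]=1
  step 3: row=1, L[1]='e', prepend. Next row=LF[1]=11
  step 4: row=11, L[11]='c', prepend. Next row=LF[11]=7
  step 5: row=7, L[7]='a', prepend. Next row=LF[7]=2
  step 6: row=2, L[2]='e', prepend. Next row=LF[2]=12
  step 7: row=12, L[12]='a', prepend. Next row=LF[12]=4
  step 8: row=4, L[4]='d', prepend. Next row=LF[4]=9
  step 9: row=9, L[9]='a', prepend. Next row=LF[9]=3
  step 10: row=3, L[3]='c', prepend. Next row=LF[3]=5
  step 11: row=5, L[5]='e', prepend. Next row=LF[5]=13
  step 12: row=13, L[13]='c', prepend. Next row=LF[13]=8
  step 13: row=8, L[8]='e', prepend. Next row=LF[8]=14
  step 14: row=14, L[14]='d', prepend. Next row=LF[14]=10
  step 15: row=10, L[10]='c', prepend. Next row=LF[10]=6
Reversed output: cdececadaeacea$

Answer: cdececadaeacea$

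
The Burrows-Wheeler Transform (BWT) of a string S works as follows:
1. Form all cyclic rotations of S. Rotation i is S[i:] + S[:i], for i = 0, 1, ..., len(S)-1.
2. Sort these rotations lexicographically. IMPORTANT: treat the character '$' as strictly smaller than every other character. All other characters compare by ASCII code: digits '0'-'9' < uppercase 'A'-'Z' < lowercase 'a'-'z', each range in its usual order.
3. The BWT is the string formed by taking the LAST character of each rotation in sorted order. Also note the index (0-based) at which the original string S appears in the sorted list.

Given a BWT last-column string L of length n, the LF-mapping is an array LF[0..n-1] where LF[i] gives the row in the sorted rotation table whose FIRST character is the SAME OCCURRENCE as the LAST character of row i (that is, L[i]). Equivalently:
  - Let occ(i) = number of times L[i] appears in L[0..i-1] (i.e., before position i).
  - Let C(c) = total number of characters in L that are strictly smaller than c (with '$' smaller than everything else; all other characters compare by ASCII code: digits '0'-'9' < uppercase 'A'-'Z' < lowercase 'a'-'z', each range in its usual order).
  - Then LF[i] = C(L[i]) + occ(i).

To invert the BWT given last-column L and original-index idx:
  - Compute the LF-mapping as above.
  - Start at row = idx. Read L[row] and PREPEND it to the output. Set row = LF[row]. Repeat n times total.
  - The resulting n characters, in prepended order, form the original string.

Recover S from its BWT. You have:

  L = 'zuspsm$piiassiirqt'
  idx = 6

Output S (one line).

Answer: mississippiquartz$

Derivation:
LF mapping: 17 16 11 7 12 6 0 8 2 3 1 13 14 4 5 10 9 15
Walk LF starting at row 6, prepending L[row]:
  step 1: row=6, L[6]='$', prepend. Next row=LF[6]=0
  step 2: row=0, L[0]='z', prepend. Next row=LF[0]=17
  step 3: row=17, L[17]='t', prepend. Next row=LF[17]=15
  step 4: row=15, L[15]='r', prepend. Next row=LF[15]=10
  step 5: row=10, L[10]='a', prepend. Next row=LF[10]=1
  step 6: row=1, L[1]='u', prepend. Next row=LF[1]=16
  step 7: row=16, L[16]='q', prepend. Next row=LF[16]=9
  step 8: row=9, L[9]='i', prepend. Next row=LF[9]=3
  step 9: row=3, L[3]='p', prepend. Next row=LF[3]=7
  step 10: row=7, L[7]='p', prepend. Next row=LF[7]=8
  step 11: row=8, L[8]='i', prepend. Next row=LF[8]=2
  step 12: row=2, L[2]='s', prepend. Next row=LF[2]=11
  step 13: row=11, L[11]='s', prepend. Next row=LF[11]=13
  step 14: row=13, L[13]='i', prepend. Next row=LF[13]=4
  step 15: row=4, L[4]='s', prepend. Next row=LF[4]=12
  step 16: row=12, L[12]='s', prepend. Next row=LF[12]=14
  step 17: row=14, L[14]='i', prepend. Next row=LF[14]=5
  step 18: row=5, L[5]='m', prepend. Next row=LF[5]=6
Reversed output: mississippiquartz$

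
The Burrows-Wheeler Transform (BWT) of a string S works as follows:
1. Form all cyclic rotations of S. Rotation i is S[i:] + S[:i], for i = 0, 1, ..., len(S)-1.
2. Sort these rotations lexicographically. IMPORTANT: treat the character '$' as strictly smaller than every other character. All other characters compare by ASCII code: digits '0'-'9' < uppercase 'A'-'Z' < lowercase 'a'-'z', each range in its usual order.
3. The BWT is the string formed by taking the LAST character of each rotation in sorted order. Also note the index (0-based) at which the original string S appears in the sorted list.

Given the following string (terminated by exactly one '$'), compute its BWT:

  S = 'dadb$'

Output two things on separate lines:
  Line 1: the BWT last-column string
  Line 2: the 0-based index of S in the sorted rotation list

Answer: bdd$a
3

Derivation:
All 5 rotations (rotation i = S[i:]+S[:i]):
  rot[0] = dadb$
  rot[1] = adb$d
  rot[2] = db$da
  rot[3] = b$dad
  rot[4] = $dadb
Sorted (with $ < everything):
  sorted[0] = $dadb  (last char: 'b')
  sorted[1] = adb$d  (last char: 'd')
  sorted[2] = b$dad  (last char: 'd')
  sorted[3] = dadb$  (last char: '$')
  sorted[4] = db$da  (last char: 'a')
Last column: bdd$a
Original string S is at sorted index 3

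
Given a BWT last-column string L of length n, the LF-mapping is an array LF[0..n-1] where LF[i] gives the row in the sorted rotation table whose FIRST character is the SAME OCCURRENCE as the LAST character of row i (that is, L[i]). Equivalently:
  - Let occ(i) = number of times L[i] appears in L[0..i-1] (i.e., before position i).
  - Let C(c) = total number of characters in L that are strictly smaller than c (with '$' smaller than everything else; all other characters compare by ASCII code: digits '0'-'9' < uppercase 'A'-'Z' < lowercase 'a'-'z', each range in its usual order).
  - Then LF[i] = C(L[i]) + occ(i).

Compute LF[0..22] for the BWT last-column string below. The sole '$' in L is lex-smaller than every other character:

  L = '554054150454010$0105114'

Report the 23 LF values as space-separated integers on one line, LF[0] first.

Answer: 17 18 12 1 19 13 7 20 2 14 21 15 3 8 4 0 5 9 6 22 10 11 16

Derivation:
Char counts: '$':1, '0':6, '1':5, '4':5, '5':6
C (first-col start): C('$')=0, C('0')=1, C('1')=7, C('4')=12, C('5')=17
L[0]='5': occ=0, LF[0]=C('5')+0=17+0=17
L[1]='5': occ=1, LF[1]=C('5')+1=17+1=18
L[2]='4': occ=0, LF[2]=C('4')+0=12+0=12
L[3]='0': occ=0, LF[3]=C('0')+0=1+0=1
L[4]='5': occ=2, LF[4]=C('5')+2=17+2=19
L[5]='4': occ=1, LF[5]=C('4')+1=12+1=13
L[6]='1': occ=0, LF[6]=C('1')+0=7+0=7
L[7]='5': occ=3, LF[7]=C('5')+3=17+3=20
L[8]='0': occ=1, LF[8]=C('0')+1=1+1=2
L[9]='4': occ=2, LF[9]=C('4')+2=12+2=14
L[10]='5': occ=4, LF[10]=C('5')+4=17+4=21
L[11]='4': occ=3, LF[11]=C('4')+3=12+3=15
L[12]='0': occ=2, LF[12]=C('0')+2=1+2=3
L[13]='1': occ=1, LF[13]=C('1')+1=7+1=8
L[14]='0': occ=3, LF[14]=C('0')+3=1+3=4
L[15]='$': occ=0, LF[15]=C('$')+0=0+0=0
L[16]='0': occ=4, LF[16]=C('0')+4=1+4=5
L[17]='1': occ=2, LF[17]=C('1')+2=7+2=9
L[18]='0': occ=5, LF[18]=C('0')+5=1+5=6
L[19]='5': occ=5, LF[19]=C('5')+5=17+5=22
L[20]='1': occ=3, LF[20]=C('1')+3=7+3=10
L[21]='1': occ=4, LF[21]=C('1')+4=7+4=11
L[22]='4': occ=4, LF[22]=C('4')+4=12+4=16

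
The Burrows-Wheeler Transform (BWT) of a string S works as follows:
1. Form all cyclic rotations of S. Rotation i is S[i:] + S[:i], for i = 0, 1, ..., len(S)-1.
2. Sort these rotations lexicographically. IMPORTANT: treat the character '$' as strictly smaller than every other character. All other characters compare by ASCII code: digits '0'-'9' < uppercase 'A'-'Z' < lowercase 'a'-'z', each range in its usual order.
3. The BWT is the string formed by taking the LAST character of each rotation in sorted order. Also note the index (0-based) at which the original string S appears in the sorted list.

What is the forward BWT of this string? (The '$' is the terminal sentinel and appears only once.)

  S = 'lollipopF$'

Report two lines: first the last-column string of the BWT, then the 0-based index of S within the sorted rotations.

Answer: Fpllo$lpoi
5

Derivation:
All 10 rotations (rotation i = S[i:]+S[:i]):
  rot[0] = lollipopF$
  rot[1] = ollipopF$l
  rot[2] = llipopF$lo
  rot[3] = lipopF$lol
  rot[4] = ipopF$loll
  rot[5] = popF$lolli
  rot[6] = opF$lollip
  rot[7] = pF$lollipo
  rot[8] = F$lollipop
  rot[9] = $lollipopF
Sorted (with $ < everything):
  sorted[0] = $lollipopF  (last char: 'F')
  sorted[1] = F$lollipop  (last char: 'p')
  sorted[2] = ipopF$loll  (last char: 'l')
  sorted[3] = lipopF$lol  (last char: 'l')
  sorted[4] = llipopF$lo  (last char: 'o')
  sorted[5] = lollipopF$  (last char: '$')
  sorted[6] = ollipopF$l  (last char: 'l')
  sorted[7] = opF$lollip  (last char: 'p')
  sorted[8] = pF$lollipo  (last char: 'o')
  sorted[9] = popF$lolli  (last char: 'i')
Last column: Fpllo$lpoi
Original string S is at sorted index 5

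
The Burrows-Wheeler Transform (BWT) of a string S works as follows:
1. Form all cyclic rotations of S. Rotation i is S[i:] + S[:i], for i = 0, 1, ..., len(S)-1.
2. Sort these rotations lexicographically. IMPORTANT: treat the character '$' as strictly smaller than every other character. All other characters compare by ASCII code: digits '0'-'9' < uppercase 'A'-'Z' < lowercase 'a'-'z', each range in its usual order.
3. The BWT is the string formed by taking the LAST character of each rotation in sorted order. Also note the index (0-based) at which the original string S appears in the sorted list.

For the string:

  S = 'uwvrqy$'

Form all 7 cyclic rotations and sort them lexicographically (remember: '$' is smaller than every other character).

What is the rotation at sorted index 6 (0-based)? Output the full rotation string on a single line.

All 7 rotations (rotation i = S[i:]+S[:i]):
  rot[0] = uwvrqy$
  rot[1] = wvrqy$u
  rot[2] = vrqy$uw
  rot[3] = rqy$uwv
  rot[4] = qy$uwvr
  rot[5] = y$uwvrq
  rot[6] = $uwvrqy
Sorted (with $ < everything):
  sorted[0] = $uwvrqy
  sorted[1] = qy$uwvr
  sorted[2] = rqy$uwv
  sorted[3] = uwvrqy$
  sorted[4] = vrqy$uw
  sorted[5] = wvrqy$u
  sorted[6] = y$uwvrq
sorted[6] = y$uwvrq

Answer: y$uwvrq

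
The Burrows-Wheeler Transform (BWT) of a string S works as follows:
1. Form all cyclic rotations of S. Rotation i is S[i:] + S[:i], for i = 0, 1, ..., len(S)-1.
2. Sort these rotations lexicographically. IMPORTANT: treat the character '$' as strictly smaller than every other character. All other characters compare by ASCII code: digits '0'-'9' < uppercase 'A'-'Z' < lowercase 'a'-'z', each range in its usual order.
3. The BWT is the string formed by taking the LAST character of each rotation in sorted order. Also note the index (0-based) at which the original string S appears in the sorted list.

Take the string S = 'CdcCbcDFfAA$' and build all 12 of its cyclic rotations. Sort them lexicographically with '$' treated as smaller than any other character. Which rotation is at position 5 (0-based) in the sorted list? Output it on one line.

All 12 rotations (rotation i = S[i:]+S[:i]):
  rot[0] = CdcCbcDFfAA$
  rot[1] = dcCbcDFfAA$C
  rot[2] = cCbcDFfAA$Cd
  rot[3] = CbcDFfAA$Cdc
  rot[4] = bcDFfAA$CdcC
  rot[5] = cDFfAA$CdcCb
  rot[6] = DFfAA$CdcCbc
  rot[7] = FfAA$CdcCbcD
  rot[8] = fAA$CdcCbcDF
  rot[9] = AA$CdcCbcDFf
  rot[10] = A$CdcCbcDFfA
  rot[11] = $CdcCbcDFfAA
Sorted (with $ < everything):
  sorted[0] = $CdcCbcDFfAA
  sorted[1] = A$CdcCbcDFfA
  sorted[2] = AA$CdcCbcDFf
  sorted[3] = CbcDFfAA$Cdc
  sorted[4] = CdcCbcDFfAA$
  sorted[5] = DFfAA$CdcCbc
  sorted[6] = FfAA$CdcCbcD
  sorted[7] = bcDFfAA$CdcC
  sorted[8] = cCbcDFfAA$Cd
  sorted[9] = cDFfAA$CdcCb
  sorted[10] = dcCbcDFfAA$C
  sorted[11] = fAA$CdcCbcDF
sorted[5] = DFfAA$CdcCbc

Answer: DFfAA$CdcCbc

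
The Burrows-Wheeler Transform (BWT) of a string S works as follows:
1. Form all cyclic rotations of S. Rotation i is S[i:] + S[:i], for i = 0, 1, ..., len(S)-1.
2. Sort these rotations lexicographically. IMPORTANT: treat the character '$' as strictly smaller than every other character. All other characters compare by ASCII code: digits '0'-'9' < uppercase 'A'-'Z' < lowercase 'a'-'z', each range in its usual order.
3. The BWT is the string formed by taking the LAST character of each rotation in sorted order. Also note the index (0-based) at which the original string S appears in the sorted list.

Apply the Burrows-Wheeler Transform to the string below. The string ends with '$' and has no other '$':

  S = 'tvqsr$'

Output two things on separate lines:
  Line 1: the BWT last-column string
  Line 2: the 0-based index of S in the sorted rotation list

Answer: rvsq$t
4

Derivation:
All 6 rotations (rotation i = S[i:]+S[:i]):
  rot[0] = tvqsr$
  rot[1] = vqsr$t
  rot[2] = qsr$tv
  rot[3] = sr$tvq
  rot[4] = r$tvqs
  rot[5] = $tvqsr
Sorted (with $ < everything):
  sorted[0] = $tvqsr  (last char: 'r')
  sorted[1] = qsr$tv  (last char: 'v')
  sorted[2] = r$tvqs  (last char: 's')
  sorted[3] = sr$tvq  (last char: 'q')
  sorted[4] = tvqsr$  (last char: '$')
  sorted[5] = vqsr$t  (last char: 't')
Last column: rvsq$t
Original string S is at sorted index 4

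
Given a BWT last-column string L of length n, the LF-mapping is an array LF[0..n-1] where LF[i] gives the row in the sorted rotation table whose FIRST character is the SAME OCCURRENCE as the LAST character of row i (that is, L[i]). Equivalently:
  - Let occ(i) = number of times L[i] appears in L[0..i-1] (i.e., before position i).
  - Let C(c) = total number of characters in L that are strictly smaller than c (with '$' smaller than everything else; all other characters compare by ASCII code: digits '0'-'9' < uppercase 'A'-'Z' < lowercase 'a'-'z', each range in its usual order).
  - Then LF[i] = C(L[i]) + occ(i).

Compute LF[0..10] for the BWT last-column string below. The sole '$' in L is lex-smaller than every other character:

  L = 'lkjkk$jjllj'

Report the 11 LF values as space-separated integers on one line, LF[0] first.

Answer: 8 5 1 6 7 0 2 3 9 10 4

Derivation:
Char counts: '$':1, 'j':4, 'k':3, 'l':3
C (first-col start): C('$')=0, C('j')=1, C('k')=5, C('l')=8
L[0]='l': occ=0, LF[0]=C('l')+0=8+0=8
L[1]='k': occ=0, LF[1]=C('k')+0=5+0=5
L[2]='j': occ=0, LF[2]=C('j')+0=1+0=1
L[3]='k': occ=1, LF[3]=C('k')+1=5+1=6
L[4]='k': occ=2, LF[4]=C('k')+2=5+2=7
L[5]='$': occ=0, LF[5]=C('$')+0=0+0=0
L[6]='j': occ=1, LF[6]=C('j')+1=1+1=2
L[7]='j': occ=2, LF[7]=C('j')+2=1+2=3
L[8]='l': occ=1, LF[8]=C('l')+1=8+1=9
L[9]='l': occ=2, LF[9]=C('l')+2=8+2=10
L[10]='j': occ=3, LF[10]=C('j')+3=1+3=4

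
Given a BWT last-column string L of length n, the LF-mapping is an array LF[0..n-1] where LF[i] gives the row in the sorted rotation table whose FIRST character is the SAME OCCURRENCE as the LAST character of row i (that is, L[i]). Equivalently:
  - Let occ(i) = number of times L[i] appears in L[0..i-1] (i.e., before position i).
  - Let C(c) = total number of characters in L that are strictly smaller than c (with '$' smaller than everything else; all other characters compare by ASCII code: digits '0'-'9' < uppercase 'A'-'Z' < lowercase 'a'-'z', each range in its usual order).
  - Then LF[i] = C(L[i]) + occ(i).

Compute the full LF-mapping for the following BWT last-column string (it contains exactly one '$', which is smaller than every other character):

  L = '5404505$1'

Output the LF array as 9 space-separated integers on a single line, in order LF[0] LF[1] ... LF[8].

Char counts: '$':1, '0':2, '1':1, '4':2, '5':3
C (first-col start): C('$')=0, C('0')=1, C('1')=3, C('4')=4, C('5')=6
L[0]='5': occ=0, LF[0]=C('5')+0=6+0=6
L[1]='4': occ=0, LF[1]=C('4')+0=4+0=4
L[2]='0': occ=0, LF[2]=C('0')+0=1+0=1
L[3]='4': occ=1, LF[3]=C('4')+1=4+1=5
L[4]='5': occ=1, LF[4]=C('5')+1=6+1=7
L[5]='0': occ=1, LF[5]=C('0')+1=1+1=2
L[6]='5': occ=2, LF[6]=C('5')+2=6+2=8
L[7]='$': occ=0, LF[7]=C('$')+0=0+0=0
L[8]='1': occ=0, LF[8]=C('1')+0=3+0=3

Answer: 6 4 1 5 7 2 8 0 3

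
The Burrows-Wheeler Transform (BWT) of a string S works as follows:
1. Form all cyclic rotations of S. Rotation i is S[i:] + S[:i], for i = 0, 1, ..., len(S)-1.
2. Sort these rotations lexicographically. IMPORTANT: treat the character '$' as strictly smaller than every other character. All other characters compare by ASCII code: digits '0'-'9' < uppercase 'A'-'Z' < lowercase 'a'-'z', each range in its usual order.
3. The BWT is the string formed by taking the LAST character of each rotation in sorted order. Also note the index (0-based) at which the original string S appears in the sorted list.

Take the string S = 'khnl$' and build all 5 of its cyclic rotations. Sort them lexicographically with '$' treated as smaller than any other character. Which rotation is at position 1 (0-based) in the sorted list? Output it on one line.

All 5 rotations (rotation i = S[i:]+S[:i]):
  rot[0] = khnl$
  rot[1] = hnl$k
  rot[2] = nl$kh
  rot[3] = l$khn
  rot[4] = $khnl
Sorted (with $ < everything):
  sorted[0] = $khnl
  sorted[1] = hnl$k
  sorted[2] = khnl$
  sorted[3] = l$khn
  sorted[4] = nl$kh
sorted[1] = hnl$k

Answer: hnl$k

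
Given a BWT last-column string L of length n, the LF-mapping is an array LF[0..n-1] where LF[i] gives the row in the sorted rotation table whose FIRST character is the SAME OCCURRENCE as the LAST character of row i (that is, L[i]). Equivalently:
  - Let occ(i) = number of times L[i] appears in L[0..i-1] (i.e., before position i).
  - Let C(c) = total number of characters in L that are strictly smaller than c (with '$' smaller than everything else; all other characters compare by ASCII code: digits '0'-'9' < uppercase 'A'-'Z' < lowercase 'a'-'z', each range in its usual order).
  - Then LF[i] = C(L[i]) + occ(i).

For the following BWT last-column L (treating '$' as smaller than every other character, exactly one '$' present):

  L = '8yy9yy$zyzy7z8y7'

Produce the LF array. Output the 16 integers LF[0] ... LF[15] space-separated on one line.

Answer: 3 6 7 5 8 9 0 13 10 14 11 1 15 4 12 2

Derivation:
Char counts: '$':1, '7':2, '8':2, '9':1, 'y':7, 'z':3
C (first-col start): C('$')=0, C('7')=1, C('8')=3, C('9')=5, C('y')=6, C('z')=13
L[0]='8': occ=0, LF[0]=C('8')+0=3+0=3
L[1]='y': occ=0, LF[1]=C('y')+0=6+0=6
L[2]='y': occ=1, LF[2]=C('y')+1=6+1=7
L[3]='9': occ=0, LF[3]=C('9')+0=5+0=5
L[4]='y': occ=2, LF[4]=C('y')+2=6+2=8
L[5]='y': occ=3, LF[5]=C('y')+3=6+3=9
L[6]='$': occ=0, LF[6]=C('$')+0=0+0=0
L[7]='z': occ=0, LF[7]=C('z')+0=13+0=13
L[8]='y': occ=4, LF[8]=C('y')+4=6+4=10
L[9]='z': occ=1, LF[9]=C('z')+1=13+1=14
L[10]='y': occ=5, LF[10]=C('y')+5=6+5=11
L[11]='7': occ=0, LF[11]=C('7')+0=1+0=1
L[12]='z': occ=2, LF[12]=C('z')+2=13+2=15
L[13]='8': occ=1, LF[13]=C('8')+1=3+1=4
L[14]='y': occ=6, LF[14]=C('y')+6=6+6=12
L[15]='7': occ=1, LF[15]=C('7')+1=1+1=2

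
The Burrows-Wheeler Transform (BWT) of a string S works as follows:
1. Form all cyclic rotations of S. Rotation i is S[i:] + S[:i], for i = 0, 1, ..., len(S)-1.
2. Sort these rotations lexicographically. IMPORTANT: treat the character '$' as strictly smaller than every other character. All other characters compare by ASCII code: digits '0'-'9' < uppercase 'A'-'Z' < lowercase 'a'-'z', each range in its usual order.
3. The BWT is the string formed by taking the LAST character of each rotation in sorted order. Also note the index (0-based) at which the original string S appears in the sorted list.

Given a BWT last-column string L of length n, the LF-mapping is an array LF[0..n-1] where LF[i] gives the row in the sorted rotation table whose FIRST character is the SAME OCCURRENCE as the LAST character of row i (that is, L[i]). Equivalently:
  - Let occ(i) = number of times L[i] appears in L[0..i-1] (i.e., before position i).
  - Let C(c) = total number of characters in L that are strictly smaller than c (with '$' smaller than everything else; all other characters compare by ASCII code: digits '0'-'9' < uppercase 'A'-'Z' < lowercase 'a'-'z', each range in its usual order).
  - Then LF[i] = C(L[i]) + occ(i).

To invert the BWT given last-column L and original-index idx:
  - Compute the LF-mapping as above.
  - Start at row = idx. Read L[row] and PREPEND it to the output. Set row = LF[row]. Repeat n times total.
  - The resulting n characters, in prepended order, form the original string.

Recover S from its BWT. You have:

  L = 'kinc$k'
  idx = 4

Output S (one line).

Answer: knick$

Derivation:
LF mapping: 3 2 5 1 0 4
Walk LF starting at row 4, prepending L[row]:
  step 1: row=4, L[4]='$', prepend. Next row=LF[4]=0
  step 2: row=0, L[0]='k', prepend. Next row=LF[0]=3
  step 3: row=3, L[3]='c', prepend. Next row=LF[3]=1
  step 4: row=1, L[1]='i', prepend. Next row=LF[1]=2
  step 5: row=2, L[2]='n', prepend. Next row=LF[2]=5
  step 6: row=5, L[5]='k', prepend. Next row=LF[5]=4
Reversed output: knick$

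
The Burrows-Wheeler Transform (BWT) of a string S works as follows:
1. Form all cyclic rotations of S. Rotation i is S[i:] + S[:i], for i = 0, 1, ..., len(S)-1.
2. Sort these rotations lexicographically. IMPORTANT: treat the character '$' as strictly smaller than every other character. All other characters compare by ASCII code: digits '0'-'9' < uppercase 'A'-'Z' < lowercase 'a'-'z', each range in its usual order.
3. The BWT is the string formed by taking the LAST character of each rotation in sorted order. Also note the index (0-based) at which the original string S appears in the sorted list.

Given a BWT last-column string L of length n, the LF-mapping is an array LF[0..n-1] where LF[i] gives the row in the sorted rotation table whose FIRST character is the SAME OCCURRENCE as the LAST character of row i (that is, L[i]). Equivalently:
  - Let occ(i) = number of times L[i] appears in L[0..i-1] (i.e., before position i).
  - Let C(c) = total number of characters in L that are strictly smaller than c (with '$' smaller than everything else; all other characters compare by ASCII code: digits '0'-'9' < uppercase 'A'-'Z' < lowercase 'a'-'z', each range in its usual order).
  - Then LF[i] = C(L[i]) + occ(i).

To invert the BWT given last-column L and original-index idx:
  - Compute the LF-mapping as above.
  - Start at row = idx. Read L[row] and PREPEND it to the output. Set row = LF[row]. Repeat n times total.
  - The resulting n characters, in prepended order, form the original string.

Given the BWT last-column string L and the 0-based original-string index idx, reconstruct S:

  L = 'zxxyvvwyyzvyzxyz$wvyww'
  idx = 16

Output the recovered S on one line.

Answer: yywzyxywzyvxvwwyzxvvz$

Derivation:
LF mapping: 18 9 10 12 1 2 5 13 14 19 3 15 20 11 16 21 0 6 4 17 7 8
Walk LF starting at row 16, prepending L[row]:
  step 1: row=16, L[16]='$', prepend. Next row=LF[16]=0
  step 2: row=0, L[0]='z', prepend. Next row=LF[0]=18
  step 3: row=18, L[18]='v', prepend. Next row=LF[18]=4
  step 4: row=4, L[4]='v', prepend. Next row=LF[4]=1
  step 5: row=1, L[1]='x', prepend. Next row=LF[1]=9
  step 6: row=9, L[9]='z', prepend. Next row=LF[9]=19
  step 7: row=19, L[19]='y', prepend. Next row=LF[19]=17
  step 8: row=17, L[17]='w', prepend. Next row=LF[17]=6
  step 9: row=6, L[6]='w', prepend. Next row=LF[6]=5
  step 10: row=5, L[5]='v', prepend. Next row=LF[5]=2
  step 11: row=2, L[2]='x', prepend. Next row=LF[2]=10
  step 12: row=10, L[10]='v', prepend. Next row=LF[10]=3
  step 13: row=3, L[3]='y', prepend. Next row=LF[3]=12
  step 14: row=12, L[12]='z', prepend. Next row=LF[12]=20
  step 15: row=20, L[20]='w', prepend. Next row=LF[20]=7
  step 16: row=7, L[7]='y', prepend. Next row=LF[7]=13
  step 17: row=13, L[13]='x', prepend. Next row=LF[13]=11
  step 18: row=11, L[11]='y', prepend. Next row=LF[11]=15
  step 19: row=15, L[15]='z', prepend. Next row=LF[15]=21
  step 20: row=21, L[21]='w', prepend. Next row=LF[21]=8
  step 21: row=8, L[8]='y', prepend. Next row=LF[8]=14
  step 22: row=14, L[14]='y', prepend. Next row=LF[14]=16
Reversed output: yywzyxywzyvxvwwyzxvvz$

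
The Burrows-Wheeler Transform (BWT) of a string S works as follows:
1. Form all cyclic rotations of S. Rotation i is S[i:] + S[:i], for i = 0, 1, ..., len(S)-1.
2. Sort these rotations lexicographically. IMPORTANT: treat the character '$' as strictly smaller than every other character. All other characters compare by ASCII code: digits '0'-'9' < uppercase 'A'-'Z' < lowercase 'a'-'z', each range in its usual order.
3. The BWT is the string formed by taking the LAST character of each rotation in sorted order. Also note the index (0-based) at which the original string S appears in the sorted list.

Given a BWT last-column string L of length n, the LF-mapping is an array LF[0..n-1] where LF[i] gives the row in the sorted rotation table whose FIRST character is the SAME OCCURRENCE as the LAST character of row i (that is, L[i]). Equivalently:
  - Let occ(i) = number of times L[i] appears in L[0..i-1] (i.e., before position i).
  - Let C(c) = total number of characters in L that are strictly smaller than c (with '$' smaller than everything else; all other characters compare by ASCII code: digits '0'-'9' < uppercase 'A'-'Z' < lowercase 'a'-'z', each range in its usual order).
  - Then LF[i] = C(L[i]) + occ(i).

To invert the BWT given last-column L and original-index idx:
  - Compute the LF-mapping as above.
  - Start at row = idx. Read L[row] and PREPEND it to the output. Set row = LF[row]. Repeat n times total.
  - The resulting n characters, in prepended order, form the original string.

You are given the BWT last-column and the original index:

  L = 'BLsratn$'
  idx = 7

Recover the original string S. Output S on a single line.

Answer: transLB$

Derivation:
LF mapping: 1 2 6 5 3 7 4 0
Walk LF starting at row 7, prepending L[row]:
  step 1: row=7, L[7]='$', prepend. Next row=LF[7]=0
  step 2: row=0, L[0]='B', prepend. Next row=LF[0]=1
  step 3: row=1, L[1]='L', prepend. Next row=LF[1]=2
  step 4: row=2, L[2]='s', prepend. Next row=LF[2]=6
  step 5: row=6, L[6]='n', prepend. Next row=LF[6]=4
  step 6: row=4, L[4]='a', prepend. Next row=LF[4]=3
  step 7: row=3, L[3]='r', prepend. Next row=LF[3]=5
  step 8: row=5, L[5]='t', prepend. Next row=LF[5]=7
Reversed output: transLB$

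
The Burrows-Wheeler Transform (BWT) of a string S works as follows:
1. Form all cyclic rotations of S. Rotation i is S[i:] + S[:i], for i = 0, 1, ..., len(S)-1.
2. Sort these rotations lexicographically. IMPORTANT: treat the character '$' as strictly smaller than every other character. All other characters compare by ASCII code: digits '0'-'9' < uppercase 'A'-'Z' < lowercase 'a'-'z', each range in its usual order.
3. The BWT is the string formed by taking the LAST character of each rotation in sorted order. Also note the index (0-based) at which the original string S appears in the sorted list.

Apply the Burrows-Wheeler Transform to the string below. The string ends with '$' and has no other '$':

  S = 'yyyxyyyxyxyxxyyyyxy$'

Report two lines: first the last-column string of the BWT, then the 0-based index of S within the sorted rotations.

Answer: yyyyyyxxxyxyyyyyyx$x
18

Derivation:
All 20 rotations (rotation i = S[i:]+S[:i]):
  rot[0] = yyyxyyyxyxyxxyyyyxy$
  rot[1] = yyxyyyxyxyxxyyyyxy$y
  rot[2] = yxyyyxyxyxxyyyyxy$yy
  rot[3] = xyyyxyxyxxyyyyxy$yyy
  rot[4] = yyyxyxyxxyyyyxy$yyyx
  rot[5] = yyxyxyxxyyyyxy$yyyxy
  rot[6] = yxyxyxxyyyyxy$yyyxyy
  rot[7] = xyxyxxyyyyxy$yyyxyyy
  rot[8] = yxyxxyyyyxy$yyyxyyyx
  rot[9] = xyxxyyyyxy$yyyxyyyxy
  rot[10] = yxxyyyyxy$yyyxyyyxyx
  rot[11] = xxyyyyxy$yyyxyyyxyxy
  rot[12] = xyyyyxy$yyyxyyyxyxyx
  rot[13] = yyyyxy$yyyxyyyxyxyxx
  rot[14] = yyyxy$yyyxyyyxyxyxxy
  rot[15] = yyxy$yyyxyyyxyxyxxyy
  rot[16] = yxy$yyyxyyyxyxyxxyyy
  rot[17] = xy$yyyxyyyxyxyxxyyyy
  rot[18] = y$yyyxyyyxyxyxxyyyyx
  rot[19] = $yyyxyyyxyxyxxyyyyxy
Sorted (with $ < everything):
  sorted[0] = $yyyxyyyxyxyxxyyyyxy  (last char: 'y')
  sorted[1] = xxyyyyxy$yyyxyyyxyxy  (last char: 'y')
  sorted[2] = xy$yyyxyyyxyxyxxyyyy  (last char: 'y')
  sorted[3] = xyxxyyyyxy$yyyxyyyxy  (last char: 'y')
  sorted[4] = xyxyxxyyyyxy$yyyxyyy  (last char: 'y')
  sorted[5] = xyyyxyxyxxyyyyxy$yyy  (last char: 'y')
  sorted[6] = xyyyyxy$yyyxyyyxyxyx  (last char: 'x')
  sorted[7] = y$yyyxyyyxyxyxxyyyyx  (last char: 'x')
  sorted[8] = yxxyyyyxy$yyyxyyyxyx  (last char: 'x')
  sorted[9] = yxy$yyyxyyyxyxyxxyyy  (last char: 'y')
  sorted[10] = yxyxxyyyyxy$yyyxyyyx  (last char: 'x')
  sorted[11] = yxyxyxxyyyyxy$yyyxyy  (last char: 'y')
  sorted[12] = yxyyyxyxyxxyyyyxy$yy  (last char: 'y')
  sorted[13] = yyxy$yyyxyyyxyxyxxyy  (last char: 'y')
  sorted[14] = yyxyxyxxyyyyxy$yyyxy  (last char: 'y')
  sorted[15] = yyxyyyxyxyxxyyyyxy$y  (last char: 'y')
  sorted[16] = yyyxy$yyyxyyyxyxyxxy  (last char: 'y')
  sorted[17] = yyyxyxyxxyyyyxy$yyyx  (last char: 'x')
  sorted[18] = yyyxyyyxyxyxxyyyyxy$  (last char: '$')
  sorted[19] = yyyyxy$yyyxyyyxyxyxx  (last char: 'x')
Last column: yyyyyyxxxyxyyyyyyx$x
Original string S is at sorted index 18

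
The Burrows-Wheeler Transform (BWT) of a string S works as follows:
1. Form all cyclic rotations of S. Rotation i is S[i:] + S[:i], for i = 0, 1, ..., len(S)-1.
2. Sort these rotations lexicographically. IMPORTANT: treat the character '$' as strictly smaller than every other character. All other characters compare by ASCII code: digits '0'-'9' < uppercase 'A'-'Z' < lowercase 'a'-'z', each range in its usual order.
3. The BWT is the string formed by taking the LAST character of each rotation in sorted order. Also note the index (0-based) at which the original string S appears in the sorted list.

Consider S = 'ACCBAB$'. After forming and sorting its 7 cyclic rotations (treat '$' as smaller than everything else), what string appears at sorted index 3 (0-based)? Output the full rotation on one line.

Answer: B$ACCBA

Derivation:
All 7 rotations (rotation i = S[i:]+S[:i]):
  rot[0] = ACCBAB$
  rot[1] = CCBAB$A
  rot[2] = CBAB$AC
  rot[3] = BAB$ACC
  rot[4] = AB$ACCB
  rot[5] = B$ACCBA
  rot[6] = $ACCBAB
Sorted (with $ < everything):
  sorted[0] = $ACCBAB
  sorted[1] = AB$ACCB
  sorted[2] = ACCBAB$
  sorted[3] = B$ACCBA
  sorted[4] = BAB$ACC
  sorted[5] = CBAB$AC
  sorted[6] = CCBAB$A
sorted[3] = B$ACCBA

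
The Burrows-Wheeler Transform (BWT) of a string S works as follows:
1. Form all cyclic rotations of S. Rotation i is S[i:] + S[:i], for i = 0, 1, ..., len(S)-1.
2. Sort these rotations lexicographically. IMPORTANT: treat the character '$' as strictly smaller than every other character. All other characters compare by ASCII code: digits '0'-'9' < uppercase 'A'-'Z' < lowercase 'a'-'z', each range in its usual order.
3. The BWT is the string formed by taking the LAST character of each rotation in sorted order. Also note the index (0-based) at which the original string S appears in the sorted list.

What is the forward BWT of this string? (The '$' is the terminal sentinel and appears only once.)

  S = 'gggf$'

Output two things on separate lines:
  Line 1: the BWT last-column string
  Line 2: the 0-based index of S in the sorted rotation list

All 5 rotations (rotation i = S[i:]+S[:i]):
  rot[0] = gggf$
  rot[1] = ggf$g
  rot[2] = gf$gg
  rot[3] = f$ggg
  rot[4] = $gggf
Sorted (with $ < everything):
  sorted[0] = $gggf  (last char: 'f')
  sorted[1] = f$ggg  (last char: 'g')
  sorted[2] = gf$gg  (last char: 'g')
  sorted[3] = ggf$g  (last char: 'g')
  sorted[4] = gggf$  (last char: '$')
Last column: fggg$
Original string S is at sorted index 4

Answer: fggg$
4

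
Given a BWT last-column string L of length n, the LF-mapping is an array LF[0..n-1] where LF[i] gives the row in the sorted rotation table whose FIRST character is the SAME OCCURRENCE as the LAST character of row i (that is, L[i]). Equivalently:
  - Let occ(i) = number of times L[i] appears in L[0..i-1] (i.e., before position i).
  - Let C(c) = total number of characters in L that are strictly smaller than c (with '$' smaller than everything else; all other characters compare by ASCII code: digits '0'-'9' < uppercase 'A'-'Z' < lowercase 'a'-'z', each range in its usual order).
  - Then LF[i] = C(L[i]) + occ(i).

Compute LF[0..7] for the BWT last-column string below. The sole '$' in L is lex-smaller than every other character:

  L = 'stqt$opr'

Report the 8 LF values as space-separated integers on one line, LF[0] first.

Char counts: '$':1, 'o':1, 'p':1, 'q':1, 'r':1, 's':1, 't':2
C (first-col start): C('$')=0, C('o')=1, C('p')=2, C('q')=3, C('r')=4, C('s')=5, C('t')=6
L[0]='s': occ=0, LF[0]=C('s')+0=5+0=5
L[1]='t': occ=0, LF[1]=C('t')+0=6+0=6
L[2]='q': occ=0, LF[2]=C('q')+0=3+0=3
L[3]='t': occ=1, LF[3]=C('t')+1=6+1=7
L[4]='$': occ=0, LF[4]=C('$')+0=0+0=0
L[5]='o': occ=0, LF[5]=C('o')+0=1+0=1
L[6]='p': occ=0, LF[6]=C('p')+0=2+0=2
L[7]='r': occ=0, LF[7]=C('r')+0=4+0=4

Answer: 5 6 3 7 0 1 2 4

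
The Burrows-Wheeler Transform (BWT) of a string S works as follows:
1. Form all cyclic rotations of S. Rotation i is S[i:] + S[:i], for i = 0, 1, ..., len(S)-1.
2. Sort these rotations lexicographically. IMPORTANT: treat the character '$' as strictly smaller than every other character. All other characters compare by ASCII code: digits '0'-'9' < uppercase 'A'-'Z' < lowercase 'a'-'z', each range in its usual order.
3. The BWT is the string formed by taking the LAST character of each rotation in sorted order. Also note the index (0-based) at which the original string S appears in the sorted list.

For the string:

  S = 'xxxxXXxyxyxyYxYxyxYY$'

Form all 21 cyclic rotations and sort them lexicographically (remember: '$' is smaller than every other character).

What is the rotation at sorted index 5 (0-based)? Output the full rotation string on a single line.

Answer: YxYxyxYY$xxxxXXxyxyxy

Derivation:
All 21 rotations (rotation i = S[i:]+S[:i]):
  rot[0] = xxxxXXxyxyxyYxYxyxYY$
  rot[1] = xxxXXxyxyxyYxYxyxYY$x
  rot[2] = xxXXxyxyxyYxYxyxYY$xx
  rot[3] = xXXxyxyxyYxYxyxYY$xxx
  rot[4] = XXxyxyxyYxYxyxYY$xxxx
  rot[5] = XxyxyxyYxYxyxYY$xxxxX
  rot[6] = xyxyxyYxYxyxYY$xxxxXX
  rot[7] = yxyxyYxYxyxYY$xxxxXXx
  rot[8] = xyxyYxYxyxYY$xxxxXXxy
  rot[9] = yxyYxYxyxYY$xxxxXXxyx
  rot[10] = xyYxYxyxYY$xxxxXXxyxy
  rot[11] = yYxYxyxYY$xxxxXXxyxyx
  rot[12] = YxYxyxYY$xxxxXXxyxyxy
  rot[13] = xYxyxYY$xxxxXXxyxyxyY
  rot[14] = YxyxYY$xxxxXXxyxyxyYx
  rot[15] = xyxYY$xxxxXXxyxyxyYxY
  rot[16] = yxYY$xxxxXXxyxyxyYxYx
  rot[17] = xYY$xxxxXXxyxyxyYxYxy
  rot[18] = YY$xxxxXXxyxyxyYxYxyx
  rot[19] = Y$xxxxXXxyxyxyYxYxyxY
  rot[20] = $xxxxXXxyxyxyYxYxyxYY
Sorted (with $ < everything):
  sorted[0] = $xxxxXXxyxyxyYxYxyxYY
  sorted[1] = XXxyxyxyYxYxyxYY$xxxx
  sorted[2] = XxyxyxyYxYxyxYY$xxxxX
  sorted[3] = Y$xxxxXXxyxyxyYxYxyxY
  sorted[4] = YY$xxxxXXxyxyxyYxYxyx
  sorted[5] = YxYxyxYY$xxxxXXxyxyxy
  sorted[6] = YxyxYY$xxxxXXxyxyxyYx
  sorted[7] = xXXxyxyxyYxYxyxYY$xxx
  sorted[8] = xYY$xxxxXXxyxyxyYxYxy
  sorted[9] = xYxyxYY$xxxxXXxyxyxyY
  sorted[10] = xxXXxyxyxyYxYxyxYY$xx
  sorted[11] = xxxXXxyxyxyYxYxyxYY$x
  sorted[12] = xxxxXXxyxyxyYxYxyxYY$
  sorted[13] = xyYxYxyxYY$xxxxXXxyxy
  sorted[14] = xyxYY$xxxxXXxyxyxyYxY
  sorted[15] = xyxyYxYxyxYY$xxxxXXxy
  sorted[16] = xyxyxyYxYxyxYY$xxxxXX
  sorted[17] = yYxYxyxYY$xxxxXXxyxyx
  sorted[18] = yxYY$xxxxXXxyxyxyYxYx
  sorted[19] = yxyYxYxyxYY$xxxxXXxyx
  sorted[20] = yxyxyYxYxyxYY$xxxxXXx
sorted[5] = YxYxyxYY$xxxxXXxyxyxy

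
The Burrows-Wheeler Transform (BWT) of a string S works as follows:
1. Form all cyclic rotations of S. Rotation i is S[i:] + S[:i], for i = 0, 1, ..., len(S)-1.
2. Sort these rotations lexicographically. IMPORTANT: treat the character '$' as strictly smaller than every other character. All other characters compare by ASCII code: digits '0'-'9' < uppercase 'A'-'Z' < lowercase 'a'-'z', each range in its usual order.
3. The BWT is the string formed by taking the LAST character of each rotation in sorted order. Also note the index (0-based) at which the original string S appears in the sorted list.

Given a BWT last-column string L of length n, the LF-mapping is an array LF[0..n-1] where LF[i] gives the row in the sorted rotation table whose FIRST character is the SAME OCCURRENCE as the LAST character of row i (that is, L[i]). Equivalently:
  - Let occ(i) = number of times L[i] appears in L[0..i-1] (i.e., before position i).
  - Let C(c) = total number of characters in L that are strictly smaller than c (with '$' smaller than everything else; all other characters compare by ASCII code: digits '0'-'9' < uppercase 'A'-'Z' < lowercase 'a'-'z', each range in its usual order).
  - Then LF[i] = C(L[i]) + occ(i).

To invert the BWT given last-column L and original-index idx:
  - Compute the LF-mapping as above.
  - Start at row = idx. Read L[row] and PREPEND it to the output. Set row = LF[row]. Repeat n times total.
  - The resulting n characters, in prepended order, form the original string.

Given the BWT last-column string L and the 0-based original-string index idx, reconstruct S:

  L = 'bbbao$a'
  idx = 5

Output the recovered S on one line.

Answer: baobab$

Derivation:
LF mapping: 3 4 5 1 6 0 2
Walk LF starting at row 5, prepending L[row]:
  step 1: row=5, L[5]='$', prepend. Next row=LF[5]=0
  step 2: row=0, L[0]='b', prepend. Next row=LF[0]=3
  step 3: row=3, L[3]='a', prepend. Next row=LF[3]=1
  step 4: row=1, L[1]='b', prepend. Next row=LF[1]=4
  step 5: row=4, L[4]='o', prepend. Next row=LF[4]=6
  step 6: row=6, L[6]='a', prepend. Next row=LF[6]=2
  step 7: row=2, L[2]='b', prepend. Next row=LF[2]=5
Reversed output: baobab$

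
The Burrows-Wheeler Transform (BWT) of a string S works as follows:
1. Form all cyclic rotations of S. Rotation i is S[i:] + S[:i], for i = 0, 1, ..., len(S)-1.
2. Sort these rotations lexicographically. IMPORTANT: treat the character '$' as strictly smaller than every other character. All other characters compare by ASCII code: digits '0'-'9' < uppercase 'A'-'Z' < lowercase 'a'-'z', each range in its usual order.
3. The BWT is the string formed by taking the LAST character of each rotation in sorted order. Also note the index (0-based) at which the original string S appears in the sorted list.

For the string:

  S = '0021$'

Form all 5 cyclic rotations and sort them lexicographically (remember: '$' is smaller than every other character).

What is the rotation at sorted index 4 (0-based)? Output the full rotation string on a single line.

All 5 rotations (rotation i = S[i:]+S[:i]):
  rot[0] = 0021$
  rot[1] = 021$0
  rot[2] = 21$00
  rot[3] = 1$002
  rot[4] = $0021
Sorted (with $ < everything):
  sorted[0] = $0021
  sorted[1] = 0021$
  sorted[2] = 021$0
  sorted[3] = 1$002
  sorted[4] = 21$00
sorted[4] = 21$00

Answer: 21$00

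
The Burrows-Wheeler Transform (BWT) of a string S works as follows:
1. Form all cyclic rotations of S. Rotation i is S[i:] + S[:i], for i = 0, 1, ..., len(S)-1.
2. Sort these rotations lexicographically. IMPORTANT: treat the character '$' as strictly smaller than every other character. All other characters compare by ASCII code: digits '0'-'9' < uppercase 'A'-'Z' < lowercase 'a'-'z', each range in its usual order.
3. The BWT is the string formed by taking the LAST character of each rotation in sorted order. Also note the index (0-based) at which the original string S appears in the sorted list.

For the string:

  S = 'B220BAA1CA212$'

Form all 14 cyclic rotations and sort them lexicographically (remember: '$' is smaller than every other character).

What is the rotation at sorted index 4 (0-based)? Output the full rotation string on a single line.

Answer: 2$B220BAA1CA21

Derivation:
All 14 rotations (rotation i = S[i:]+S[:i]):
  rot[0] = B220BAA1CA212$
  rot[1] = 220BAA1CA212$B
  rot[2] = 20BAA1CA212$B2
  rot[3] = 0BAA1CA212$B22
  rot[4] = BAA1CA212$B220
  rot[5] = AA1CA212$B220B
  rot[6] = A1CA212$B220BA
  rot[7] = 1CA212$B220BAA
  rot[8] = CA212$B220BAA1
  rot[9] = A212$B220BAA1C
  rot[10] = 212$B220BAA1CA
  rot[11] = 12$B220BAA1CA2
  rot[12] = 2$B220BAA1CA21
  rot[13] = $B220BAA1CA212
Sorted (with $ < everything):
  sorted[0] = $B220BAA1CA212
  sorted[1] = 0BAA1CA212$B22
  sorted[2] = 12$B220BAA1CA2
  sorted[3] = 1CA212$B220BAA
  sorted[4] = 2$B220BAA1CA21
  sorted[5] = 20BAA1CA212$B2
  sorted[6] = 212$B220BAA1CA
  sorted[7] = 220BAA1CA212$B
  sorted[8] = A1CA212$B220BA
  sorted[9] = A212$B220BAA1C
  sorted[10] = AA1CA212$B220B
  sorted[11] = B220BAA1CA212$
  sorted[12] = BAA1CA212$B220
  sorted[13] = CA212$B220BAA1
sorted[4] = 2$B220BAA1CA21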